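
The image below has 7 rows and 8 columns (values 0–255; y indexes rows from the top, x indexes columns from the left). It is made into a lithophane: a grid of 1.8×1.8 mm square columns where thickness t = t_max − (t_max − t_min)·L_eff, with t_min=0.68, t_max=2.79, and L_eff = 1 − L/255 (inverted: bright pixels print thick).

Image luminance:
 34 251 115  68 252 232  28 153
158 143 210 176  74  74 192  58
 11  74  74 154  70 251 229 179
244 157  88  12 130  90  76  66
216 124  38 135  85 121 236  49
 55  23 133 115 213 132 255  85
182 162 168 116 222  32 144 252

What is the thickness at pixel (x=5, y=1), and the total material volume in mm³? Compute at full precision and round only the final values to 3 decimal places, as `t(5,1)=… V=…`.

t(5,1)=1.292 V=322.198

span = t_max - t_min = 2.79 - 0.68 = 2.110
L(5,1) = 74, L_eff = 1 - 74/255 = 0.709804 (inverted)
t(5,1) = 2.79 - 2.110·0.709804 = 1.292
Σt over all 7·8 pixels = 211318/2125 ≈ 99.4437647
V = pitch²·Σt = 1.8²·211318/2125 = 322.198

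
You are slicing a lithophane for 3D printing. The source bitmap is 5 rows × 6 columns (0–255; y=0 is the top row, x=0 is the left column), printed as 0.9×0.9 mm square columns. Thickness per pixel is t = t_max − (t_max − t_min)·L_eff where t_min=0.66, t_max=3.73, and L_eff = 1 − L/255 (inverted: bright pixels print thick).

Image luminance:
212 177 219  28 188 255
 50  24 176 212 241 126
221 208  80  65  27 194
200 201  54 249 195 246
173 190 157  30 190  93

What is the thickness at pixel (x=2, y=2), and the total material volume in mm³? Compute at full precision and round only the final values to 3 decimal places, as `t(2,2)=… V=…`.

span = t_max - t_min = 3.73 - 0.66 = 3.070
L(2,2) = 80, L_eff = 1 - 80/255 = 0.686275 (inverted)
t(2,2) = 3.73 - 3.070·0.686275 = 1.623
Σt over all 5·6 pixels = 1941967/25500 ≈ 76.1555686
V = pitch²·Σt = 0.9²·1941967/25500 = 61.686

t(2,2)=1.623 V=61.686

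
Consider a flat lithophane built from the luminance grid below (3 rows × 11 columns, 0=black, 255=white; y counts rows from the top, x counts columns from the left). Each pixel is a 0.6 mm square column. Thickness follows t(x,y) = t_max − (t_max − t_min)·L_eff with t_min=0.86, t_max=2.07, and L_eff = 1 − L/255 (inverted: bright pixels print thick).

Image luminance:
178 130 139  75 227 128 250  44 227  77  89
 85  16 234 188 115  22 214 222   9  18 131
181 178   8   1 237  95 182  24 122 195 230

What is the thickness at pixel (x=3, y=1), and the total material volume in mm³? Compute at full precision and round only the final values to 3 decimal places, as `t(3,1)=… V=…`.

t(3,1)=1.752 V=17.513

span = t_max - t_min = 2.07 - 0.86 = 1.210
L(3,1) = 188, L_eff = 1 - 188/255 = 0.262745 (inverted)
t(3,1) = 2.07 - 1.210·0.262745 = 1.752
Σt over all 3·11 pixels = 1240481/25500 ≈ 48.6463137
V = pitch²·Σt = 0.6²·1240481/25500 = 17.513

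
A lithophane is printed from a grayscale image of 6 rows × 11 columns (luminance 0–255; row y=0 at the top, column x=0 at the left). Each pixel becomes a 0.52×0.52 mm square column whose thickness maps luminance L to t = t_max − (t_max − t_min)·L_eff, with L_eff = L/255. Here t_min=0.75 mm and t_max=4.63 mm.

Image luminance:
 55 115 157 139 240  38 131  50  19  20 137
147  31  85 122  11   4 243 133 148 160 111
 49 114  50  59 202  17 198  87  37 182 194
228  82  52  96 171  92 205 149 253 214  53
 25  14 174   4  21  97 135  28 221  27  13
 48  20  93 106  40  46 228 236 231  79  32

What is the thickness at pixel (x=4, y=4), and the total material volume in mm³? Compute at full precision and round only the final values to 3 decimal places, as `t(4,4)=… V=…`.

t(4,4)=4.310 V=53.837

span = t_max - t_min = 4.63 - 0.75 = 3.880
L(4,4) = 21, L_eff = 21/255 = 0.082353
t(4,4) = 4.63 - 3.880·0.082353 = 4.310
Σt over all 6·11 pixels = 2538533/12750 ≈ 199.1006275
V = pitch²·Σt = 0.52²·2538533/12750 = 53.837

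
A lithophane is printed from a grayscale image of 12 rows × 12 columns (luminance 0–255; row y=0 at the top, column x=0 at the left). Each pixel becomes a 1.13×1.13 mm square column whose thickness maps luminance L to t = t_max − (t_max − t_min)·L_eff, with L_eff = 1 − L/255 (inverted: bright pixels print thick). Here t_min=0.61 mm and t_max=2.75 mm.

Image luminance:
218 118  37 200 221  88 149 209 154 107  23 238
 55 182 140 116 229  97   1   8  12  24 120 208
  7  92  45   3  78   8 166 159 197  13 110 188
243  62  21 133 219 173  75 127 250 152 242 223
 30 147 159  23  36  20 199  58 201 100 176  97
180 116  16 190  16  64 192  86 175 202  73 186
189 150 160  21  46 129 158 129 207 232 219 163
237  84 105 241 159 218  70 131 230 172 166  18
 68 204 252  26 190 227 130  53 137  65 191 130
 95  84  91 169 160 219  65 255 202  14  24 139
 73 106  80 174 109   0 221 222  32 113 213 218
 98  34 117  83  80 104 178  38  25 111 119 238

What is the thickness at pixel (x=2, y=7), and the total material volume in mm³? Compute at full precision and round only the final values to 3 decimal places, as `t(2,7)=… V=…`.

t(2,7)=1.491 V=308.179

span = t_max - t_min = 2.75 - 0.61 = 2.140
L(2,7) = 105, L_eff = 1 - 105/255 = 0.588235 (inverted)
t(2,7) = 2.75 - 2.140·0.588235 = 1.491
Σt over all 12·12 pixels = 90506/375 ≈ 241.3493333
V = pitch²·Σt = 1.13²·90506/375 = 308.179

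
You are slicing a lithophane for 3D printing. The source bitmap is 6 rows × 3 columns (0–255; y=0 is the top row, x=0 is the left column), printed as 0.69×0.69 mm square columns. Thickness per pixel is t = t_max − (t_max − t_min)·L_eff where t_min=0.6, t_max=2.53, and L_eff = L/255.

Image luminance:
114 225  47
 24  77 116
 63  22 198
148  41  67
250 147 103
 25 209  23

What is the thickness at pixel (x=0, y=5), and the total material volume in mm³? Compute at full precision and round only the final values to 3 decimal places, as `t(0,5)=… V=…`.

span = t_max - t_min = 2.53 - 0.6 = 1.930
L(0,5) = 25, L_eff = 25/255 = 0.098039
t(0,5) = 2.53 - 1.930·0.098039 = 2.341
Σt over all 6·3 pixels = 264921/8500 ≈ 31.1671765
V = pitch²·Σt = 0.69²·264921/8500 = 14.839

t(0,5)=2.341 V=14.839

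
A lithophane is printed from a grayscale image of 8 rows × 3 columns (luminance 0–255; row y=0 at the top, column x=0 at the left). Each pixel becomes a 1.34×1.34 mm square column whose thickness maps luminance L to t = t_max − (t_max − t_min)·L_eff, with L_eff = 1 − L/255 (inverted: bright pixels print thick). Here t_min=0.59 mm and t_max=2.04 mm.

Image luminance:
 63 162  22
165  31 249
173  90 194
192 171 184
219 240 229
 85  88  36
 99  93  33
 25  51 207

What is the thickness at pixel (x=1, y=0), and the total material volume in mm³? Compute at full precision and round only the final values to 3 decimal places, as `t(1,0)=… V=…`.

span = t_max - t_min = 2.04 - 0.59 = 1.450
L(1,0) = 162, L_eff = 1 - 162/255 = 0.364706 (inverted)
t(1,0) = 2.04 - 1.450·0.364706 = 1.511
Σt over all 8·3 pixels = 32429/1020 ≈ 31.7931373
V = pitch²·Σt = 1.34²·32429/1020 = 57.088

t(1,0)=1.511 V=57.088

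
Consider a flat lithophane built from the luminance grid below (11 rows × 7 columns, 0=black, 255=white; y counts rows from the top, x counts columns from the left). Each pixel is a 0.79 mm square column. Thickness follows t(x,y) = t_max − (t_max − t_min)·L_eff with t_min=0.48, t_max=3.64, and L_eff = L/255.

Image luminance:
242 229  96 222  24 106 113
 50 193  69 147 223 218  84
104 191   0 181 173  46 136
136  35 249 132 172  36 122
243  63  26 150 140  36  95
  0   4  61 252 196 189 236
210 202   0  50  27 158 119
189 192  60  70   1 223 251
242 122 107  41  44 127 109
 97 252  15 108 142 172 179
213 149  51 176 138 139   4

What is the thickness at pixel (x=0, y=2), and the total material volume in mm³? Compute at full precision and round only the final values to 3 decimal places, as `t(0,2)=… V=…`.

t(0,2)=2.351 V=99.138

span = t_max - t_min = 3.64 - 0.48 = 3.160
L(0,2) = 104, L_eff = 104/255 = 0.407843
t(0,2) = 3.64 - 3.160·0.407843 = 2.351
Σt over all 11·7 pixels = 1012664/6375 ≈ 158.8492549
V = pitch²·Σt = 0.79²·1012664/6375 = 99.138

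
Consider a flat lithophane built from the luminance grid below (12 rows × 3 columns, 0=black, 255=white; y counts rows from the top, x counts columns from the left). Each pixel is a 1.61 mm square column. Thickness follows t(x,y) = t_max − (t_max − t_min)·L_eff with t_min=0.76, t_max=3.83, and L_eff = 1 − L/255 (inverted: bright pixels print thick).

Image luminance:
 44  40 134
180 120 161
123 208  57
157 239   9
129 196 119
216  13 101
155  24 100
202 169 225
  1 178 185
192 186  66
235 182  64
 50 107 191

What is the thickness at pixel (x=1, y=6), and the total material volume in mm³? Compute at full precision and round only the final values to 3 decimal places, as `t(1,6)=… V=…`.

span = t_max - t_min = 3.83 - 0.76 = 3.070
L(1,6) = 24, L_eff = 1 - 24/255 = 0.905882 (inverted)
t(1,6) = 3.83 - 3.070·0.905882 = 1.049
Σt over all 12·3 pixels = 359731/4250 ≈ 84.6425882
V = pitch²·Σt = 1.61²·359731/4250 = 219.402

t(1,6)=1.049 V=219.402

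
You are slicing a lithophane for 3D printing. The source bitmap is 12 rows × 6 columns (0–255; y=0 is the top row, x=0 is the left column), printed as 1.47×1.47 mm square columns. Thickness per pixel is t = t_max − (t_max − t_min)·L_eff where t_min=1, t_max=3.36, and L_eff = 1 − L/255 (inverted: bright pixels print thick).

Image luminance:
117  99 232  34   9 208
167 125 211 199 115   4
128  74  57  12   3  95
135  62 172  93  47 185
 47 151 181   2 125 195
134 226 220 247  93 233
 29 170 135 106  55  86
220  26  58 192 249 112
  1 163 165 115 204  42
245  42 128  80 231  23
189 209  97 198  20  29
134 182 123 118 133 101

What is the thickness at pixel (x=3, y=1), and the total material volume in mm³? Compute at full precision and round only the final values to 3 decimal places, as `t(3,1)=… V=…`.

span = t_max - t_min = 3.36 - 1 = 2.360
L(3,1) = 199, L_eff = 1 - 199/255 = 0.219608 (inverted)
t(3,1) = 3.36 - 2.360·0.219608 = 2.842
Σt over all 12·6 pixels = 326991/2125 ≈ 153.8781176
V = pitch²·Σt = 1.47²·326991/2125 = 332.515

t(3,1)=2.842 V=332.515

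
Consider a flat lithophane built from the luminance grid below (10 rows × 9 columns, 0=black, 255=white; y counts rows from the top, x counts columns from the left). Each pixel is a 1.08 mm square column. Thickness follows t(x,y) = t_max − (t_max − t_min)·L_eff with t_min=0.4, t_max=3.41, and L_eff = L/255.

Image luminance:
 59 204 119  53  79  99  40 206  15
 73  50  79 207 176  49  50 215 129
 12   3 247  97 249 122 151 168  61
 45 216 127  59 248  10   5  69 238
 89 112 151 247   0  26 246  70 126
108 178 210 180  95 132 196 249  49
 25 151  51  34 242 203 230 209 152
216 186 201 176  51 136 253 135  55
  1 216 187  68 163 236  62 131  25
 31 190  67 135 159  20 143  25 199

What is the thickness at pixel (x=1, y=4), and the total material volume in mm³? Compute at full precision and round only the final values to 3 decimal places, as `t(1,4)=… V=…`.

span = t_max - t_min = 3.41 - 0.4 = 3.010
L(1,4) = 112, L_eff = 112/255 = 0.439216
t(1,4) = 3.41 - 3.010·0.439216 = 2.088
Σt over all 10·9 pixels = 4437593/25500 ≈ 174.0232549
V = pitch²·Σt = 1.08²·4437593/25500 = 202.981

t(1,4)=2.088 V=202.981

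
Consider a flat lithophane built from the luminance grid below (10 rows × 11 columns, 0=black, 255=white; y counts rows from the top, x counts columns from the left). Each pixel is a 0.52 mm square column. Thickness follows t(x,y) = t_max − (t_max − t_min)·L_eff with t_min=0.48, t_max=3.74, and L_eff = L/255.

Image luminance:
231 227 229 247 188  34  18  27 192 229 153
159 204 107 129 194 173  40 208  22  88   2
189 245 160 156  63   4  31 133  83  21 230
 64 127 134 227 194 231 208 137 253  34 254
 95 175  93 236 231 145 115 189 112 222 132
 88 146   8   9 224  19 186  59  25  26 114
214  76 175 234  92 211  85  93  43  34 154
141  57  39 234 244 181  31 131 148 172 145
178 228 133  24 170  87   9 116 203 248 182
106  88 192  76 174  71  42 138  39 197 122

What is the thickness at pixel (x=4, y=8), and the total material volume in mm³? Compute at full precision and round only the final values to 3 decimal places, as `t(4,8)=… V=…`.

t(4,8)=1.567 V=60.478

span = t_max - t_min = 3.74 - 0.48 = 3.260
L(4,8) = 170, L_eff = 170/255 = 0.666667
t(4,8) = 3.74 - 3.260·0.666667 = 1.567
Σt over all 10·11 pixels = 190113/850 ≈ 223.6623529
V = pitch²·Σt = 0.52²·190113/850 = 60.478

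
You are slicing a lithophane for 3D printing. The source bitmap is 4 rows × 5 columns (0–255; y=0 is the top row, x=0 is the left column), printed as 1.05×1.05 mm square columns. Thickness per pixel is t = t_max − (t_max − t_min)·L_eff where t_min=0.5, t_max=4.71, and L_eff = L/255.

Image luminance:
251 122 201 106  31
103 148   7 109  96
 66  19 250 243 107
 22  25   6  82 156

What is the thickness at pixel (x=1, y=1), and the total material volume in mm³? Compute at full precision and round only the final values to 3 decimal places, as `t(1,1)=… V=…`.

span = t_max - t_min = 4.71 - 0.5 = 4.210
L(1,1) = 148, L_eff = 148/255 = 0.580392
t(1,1) = 4.71 - 4.210·0.580392 = 2.267
Σt over all 4·5 pixels = 29939/510 ≈ 58.7039216
V = pitch²·Σt = 1.05²·29939/510 = 64.721

t(1,1)=2.267 V=64.721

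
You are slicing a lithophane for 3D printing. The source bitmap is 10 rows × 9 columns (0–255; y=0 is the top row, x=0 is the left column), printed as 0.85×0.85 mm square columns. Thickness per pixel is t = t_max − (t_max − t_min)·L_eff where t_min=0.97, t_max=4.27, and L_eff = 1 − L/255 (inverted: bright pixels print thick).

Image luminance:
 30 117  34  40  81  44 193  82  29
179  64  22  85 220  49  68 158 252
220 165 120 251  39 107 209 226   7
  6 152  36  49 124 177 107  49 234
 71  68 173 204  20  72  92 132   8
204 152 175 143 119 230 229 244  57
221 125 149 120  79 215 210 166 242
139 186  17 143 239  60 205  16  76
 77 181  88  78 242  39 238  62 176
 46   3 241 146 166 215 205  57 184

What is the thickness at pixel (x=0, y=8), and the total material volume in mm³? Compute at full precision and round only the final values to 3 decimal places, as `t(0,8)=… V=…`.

span = t_max - t_min = 4.27 - 0.97 = 3.300
L(0,8) = 77, L_eff = 1 - 77/255 = 0.698039 (inverted)
t(0,8) = 4.27 - 3.300·0.698039 = 1.966
Σt over all 10·9 pixels = 8015/34 ≈ 235.7352941
V = pitch²·Σt = 0.85²·8015/34 = 170.319

t(0,8)=1.966 V=170.319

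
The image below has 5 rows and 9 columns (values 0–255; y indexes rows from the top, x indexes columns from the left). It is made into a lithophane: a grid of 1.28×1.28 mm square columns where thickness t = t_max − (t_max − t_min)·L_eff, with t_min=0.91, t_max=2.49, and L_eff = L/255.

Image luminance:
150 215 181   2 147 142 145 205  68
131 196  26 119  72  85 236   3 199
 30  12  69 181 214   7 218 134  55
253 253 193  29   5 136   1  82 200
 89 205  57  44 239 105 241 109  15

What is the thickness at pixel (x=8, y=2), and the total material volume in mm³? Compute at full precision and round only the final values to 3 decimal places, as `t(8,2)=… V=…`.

t(8,2)=2.149 V=127.769

span = t_max - t_min = 2.49 - 0.91 = 1.580
L(8,2) = 55, L_eff = 55/255 = 0.215686
t(8,2) = 2.49 - 1.580·0.215686 = 2.149
Σt over all 5·9 pixels = 1988591/25500 ≈ 77.9839608
V = pitch²·Σt = 1.28²·1988591/25500 = 127.769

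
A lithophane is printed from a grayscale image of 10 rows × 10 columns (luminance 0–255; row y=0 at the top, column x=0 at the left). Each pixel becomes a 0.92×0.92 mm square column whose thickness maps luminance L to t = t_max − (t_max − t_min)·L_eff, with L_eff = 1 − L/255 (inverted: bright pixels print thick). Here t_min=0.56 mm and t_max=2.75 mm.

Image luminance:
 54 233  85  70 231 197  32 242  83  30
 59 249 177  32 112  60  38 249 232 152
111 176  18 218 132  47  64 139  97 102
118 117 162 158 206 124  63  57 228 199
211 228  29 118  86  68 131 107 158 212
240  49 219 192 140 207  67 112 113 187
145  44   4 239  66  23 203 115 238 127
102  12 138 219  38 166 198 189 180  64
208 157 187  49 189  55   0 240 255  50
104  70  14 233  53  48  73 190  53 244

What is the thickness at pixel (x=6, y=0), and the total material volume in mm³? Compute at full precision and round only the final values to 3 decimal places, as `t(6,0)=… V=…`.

t(6,0)=0.835 V=141.962

span = t_max - t_min = 2.75 - 0.56 = 2.190
L(6,0) = 32, L_eff = 1 - 32/255 = 0.874510 (inverted)
t(6,0) = 2.75 - 2.190·0.874510 = 0.835
Σt over all 10·10 pixels = 1425657/8500 ≈ 167.7243529
V = pitch²·Σt = 0.92²·1425657/8500 = 141.962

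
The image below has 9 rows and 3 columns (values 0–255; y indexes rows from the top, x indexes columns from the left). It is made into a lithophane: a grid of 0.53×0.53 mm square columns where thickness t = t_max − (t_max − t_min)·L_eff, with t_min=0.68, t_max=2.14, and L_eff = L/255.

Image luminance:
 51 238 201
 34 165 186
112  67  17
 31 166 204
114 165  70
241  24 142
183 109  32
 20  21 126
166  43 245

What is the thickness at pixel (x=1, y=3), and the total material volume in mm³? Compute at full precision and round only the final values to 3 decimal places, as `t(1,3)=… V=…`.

t(1,3)=1.190 V=11.127

span = t_max - t_min = 2.14 - 0.68 = 1.460
L(1,3) = 166, L_eff = 166/255 = 0.650980
t(1,3) = 2.14 - 1.460·0.650980 = 1.190
Σt over all 9·3 pixels = 252533/6375 ≈ 39.6130196
V = pitch²·Σt = 0.53²·252533/6375 = 11.127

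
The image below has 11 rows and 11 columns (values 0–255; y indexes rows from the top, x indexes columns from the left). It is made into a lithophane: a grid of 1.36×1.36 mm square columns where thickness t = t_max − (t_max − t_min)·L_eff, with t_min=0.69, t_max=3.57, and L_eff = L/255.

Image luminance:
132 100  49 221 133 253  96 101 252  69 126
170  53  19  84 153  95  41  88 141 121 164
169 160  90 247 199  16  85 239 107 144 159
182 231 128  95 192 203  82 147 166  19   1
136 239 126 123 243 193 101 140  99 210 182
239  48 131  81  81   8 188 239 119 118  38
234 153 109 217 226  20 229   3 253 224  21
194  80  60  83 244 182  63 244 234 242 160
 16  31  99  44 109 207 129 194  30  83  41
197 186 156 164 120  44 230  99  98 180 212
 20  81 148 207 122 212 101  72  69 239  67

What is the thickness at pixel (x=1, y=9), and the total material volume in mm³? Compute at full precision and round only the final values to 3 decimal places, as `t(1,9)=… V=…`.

t(1,9)=1.469 V=458.764

span = t_max - t_min = 3.57 - 0.69 = 2.880
L(1,9) = 186, L_eff = 186/255 = 0.729412
t(1,9) = 3.57 - 2.880·0.729412 = 1.469
Σt over all 11·11 pixels = 248.034
V = pitch²·Σt = 1.36²·248.034 = 458.764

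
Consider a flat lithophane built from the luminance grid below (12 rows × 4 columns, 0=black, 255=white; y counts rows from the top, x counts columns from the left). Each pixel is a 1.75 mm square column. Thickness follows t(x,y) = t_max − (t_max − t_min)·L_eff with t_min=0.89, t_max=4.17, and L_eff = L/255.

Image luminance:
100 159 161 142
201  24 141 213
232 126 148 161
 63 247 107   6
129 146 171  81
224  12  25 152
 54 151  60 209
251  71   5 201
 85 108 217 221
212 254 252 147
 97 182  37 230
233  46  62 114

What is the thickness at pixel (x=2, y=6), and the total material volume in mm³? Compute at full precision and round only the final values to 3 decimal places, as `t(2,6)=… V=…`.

span = t_max - t_min = 4.17 - 0.89 = 3.280
L(2,6) = 60, L_eff = 60/255 = 0.235294
t(2,6) = 4.17 - 3.280·0.235294 = 3.398
Σt over all 12·4 pixels = 145816/1275 ≈ 114.3654902
V = pitch²·Σt = 1.75²·145816/1275 = 350.244

t(2,6)=3.398 V=350.244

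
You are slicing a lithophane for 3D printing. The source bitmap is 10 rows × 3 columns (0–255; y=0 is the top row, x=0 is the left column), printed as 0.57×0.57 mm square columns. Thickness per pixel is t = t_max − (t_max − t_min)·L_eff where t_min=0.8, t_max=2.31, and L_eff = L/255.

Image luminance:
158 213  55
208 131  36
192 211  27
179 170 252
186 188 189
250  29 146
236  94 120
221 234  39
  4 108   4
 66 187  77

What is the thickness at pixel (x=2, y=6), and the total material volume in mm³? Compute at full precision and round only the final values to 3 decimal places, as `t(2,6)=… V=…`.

span = t_max - t_min = 2.31 - 0.8 = 1.510
L(2,6) = 120, L_eff = 120/255 = 0.470588
t(2,6) = 2.31 - 1.510·0.470588 = 1.599
Σt over all 10·3 pixels = 56572/1275 ≈ 44.3701961
V = pitch²·Σt = 0.57²·56572/1275 = 14.416

t(2,6)=1.599 V=14.416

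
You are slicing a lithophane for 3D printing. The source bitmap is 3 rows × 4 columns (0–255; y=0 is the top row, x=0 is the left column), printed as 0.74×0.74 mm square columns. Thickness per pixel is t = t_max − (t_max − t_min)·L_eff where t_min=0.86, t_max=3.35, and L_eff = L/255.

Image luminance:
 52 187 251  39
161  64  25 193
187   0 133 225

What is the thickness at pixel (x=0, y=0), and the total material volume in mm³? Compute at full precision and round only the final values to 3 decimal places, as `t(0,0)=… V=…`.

t(0,0)=2.842 V=13.902

span = t_max - t_min = 3.35 - 0.86 = 2.490
L(0,0) = 52, L_eff = 52/255 = 0.203922
t(0,0) = 3.35 - 2.490·0.203922 = 2.842
Σt over all 3·4 pixels = 215789/8500 ≈ 25.3869412
V = pitch²·Σt = 0.74²·215789/8500 = 13.902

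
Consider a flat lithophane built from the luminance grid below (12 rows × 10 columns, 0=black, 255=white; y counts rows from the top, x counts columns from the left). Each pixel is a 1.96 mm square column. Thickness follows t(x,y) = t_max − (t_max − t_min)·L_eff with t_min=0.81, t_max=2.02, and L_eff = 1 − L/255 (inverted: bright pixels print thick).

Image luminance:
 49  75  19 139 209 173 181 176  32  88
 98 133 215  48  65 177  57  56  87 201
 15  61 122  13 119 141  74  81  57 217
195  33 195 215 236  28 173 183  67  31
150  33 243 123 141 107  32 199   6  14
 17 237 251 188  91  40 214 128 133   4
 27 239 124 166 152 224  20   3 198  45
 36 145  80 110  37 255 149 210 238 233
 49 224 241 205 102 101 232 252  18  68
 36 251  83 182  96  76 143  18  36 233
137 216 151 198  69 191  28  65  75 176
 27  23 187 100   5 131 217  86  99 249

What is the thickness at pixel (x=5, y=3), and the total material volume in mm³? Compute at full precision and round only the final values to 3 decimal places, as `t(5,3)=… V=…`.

t(5,3)=0.943 V=640.491

span = t_max - t_min = 2.02 - 0.81 = 1.210
L(5,3) = 28, L_eff = 1 - 28/255 = 0.890196 (inverted)
t(5,3) = 2.02 - 1.210·0.890196 = 0.943
Σt over all 12·10 pixels = 354291/2125 ≈ 166.7251765
V = pitch²·Σt = 1.96²·354291/2125 = 640.491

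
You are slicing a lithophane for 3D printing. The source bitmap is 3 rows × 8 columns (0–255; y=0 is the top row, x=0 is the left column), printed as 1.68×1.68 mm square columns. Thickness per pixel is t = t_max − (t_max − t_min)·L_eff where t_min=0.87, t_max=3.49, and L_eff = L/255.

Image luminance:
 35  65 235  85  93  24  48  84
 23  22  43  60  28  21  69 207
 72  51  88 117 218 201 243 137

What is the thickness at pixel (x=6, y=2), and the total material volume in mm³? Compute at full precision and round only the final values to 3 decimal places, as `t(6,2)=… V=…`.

span = t_max - t_min = 3.49 - 0.87 = 2.620
L(6,2) = 243, L_eff = 243/255 = 0.952941
t(6,2) = 3.49 - 2.620·0.952941 = 0.993
Σt over all 3·8 pixels = 770701/12750 ≈ 60.4471373
V = pitch²·Σt = 1.68²·770701/12750 = 170.606

t(6,2)=0.993 V=170.606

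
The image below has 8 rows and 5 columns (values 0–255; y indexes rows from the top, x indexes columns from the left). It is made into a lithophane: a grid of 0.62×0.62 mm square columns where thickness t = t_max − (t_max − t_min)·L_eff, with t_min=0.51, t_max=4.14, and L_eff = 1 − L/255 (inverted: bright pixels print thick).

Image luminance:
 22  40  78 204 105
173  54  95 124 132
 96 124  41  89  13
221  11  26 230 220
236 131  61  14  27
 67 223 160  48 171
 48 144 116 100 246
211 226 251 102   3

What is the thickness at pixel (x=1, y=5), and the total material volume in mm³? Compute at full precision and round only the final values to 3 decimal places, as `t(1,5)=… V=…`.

t(1,5)=3.684 V=33.467

span = t_max - t_min = 4.14 - 0.51 = 3.630
L(1,5) = 223, L_eff = 1 - 223/255 = 0.125490 (inverted)
t(1,5) = 4.14 - 3.630·0.125490 = 3.684
Σt over all 8·5 pixels = 740043/8500 ≈ 87.0638824
V = pitch²·Σt = 0.62²·740043/8500 = 33.467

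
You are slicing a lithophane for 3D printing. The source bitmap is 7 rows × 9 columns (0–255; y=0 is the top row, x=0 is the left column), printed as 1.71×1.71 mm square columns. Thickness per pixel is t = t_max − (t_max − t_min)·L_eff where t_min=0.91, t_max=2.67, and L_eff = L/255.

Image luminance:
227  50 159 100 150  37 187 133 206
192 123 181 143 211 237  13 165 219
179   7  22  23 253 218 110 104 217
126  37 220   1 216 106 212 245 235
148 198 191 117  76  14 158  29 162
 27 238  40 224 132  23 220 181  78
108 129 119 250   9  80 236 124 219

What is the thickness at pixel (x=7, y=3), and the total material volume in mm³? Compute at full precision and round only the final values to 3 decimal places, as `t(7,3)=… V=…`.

span = t_max - t_min = 2.67 - 0.91 = 1.760
L(7,3) = 245, L_eff = 245/255 = 0.960784
t(7,3) = 2.67 - 1.760·0.960784 = 0.979
Σt over all 7·9 pixels = 2741611/25500 ≈ 107.5141569
V = pitch²·Σt = 1.71²·2741611/25500 = 314.382

t(7,3)=0.979 V=314.382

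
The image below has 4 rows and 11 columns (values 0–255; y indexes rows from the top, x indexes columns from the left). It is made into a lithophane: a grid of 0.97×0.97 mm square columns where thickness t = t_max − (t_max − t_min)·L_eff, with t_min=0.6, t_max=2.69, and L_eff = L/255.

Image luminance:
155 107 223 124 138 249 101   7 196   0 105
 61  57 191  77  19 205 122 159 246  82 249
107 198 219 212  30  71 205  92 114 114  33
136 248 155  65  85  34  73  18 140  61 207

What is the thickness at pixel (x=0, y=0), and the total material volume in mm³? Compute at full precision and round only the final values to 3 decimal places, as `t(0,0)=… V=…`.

span = t_max - t_min = 2.69 - 0.6 = 2.090
L(0,0) = 155, L_eff = 155/255 = 0.607843
t(0,0) = 2.69 - 2.090·0.607843 = 1.420
Σt over all 4·11 pixels = 62359/850 ≈ 73.3635294
V = pitch²·Σt = 0.97²·62359/850 = 69.028

t(0,0)=1.420 V=69.028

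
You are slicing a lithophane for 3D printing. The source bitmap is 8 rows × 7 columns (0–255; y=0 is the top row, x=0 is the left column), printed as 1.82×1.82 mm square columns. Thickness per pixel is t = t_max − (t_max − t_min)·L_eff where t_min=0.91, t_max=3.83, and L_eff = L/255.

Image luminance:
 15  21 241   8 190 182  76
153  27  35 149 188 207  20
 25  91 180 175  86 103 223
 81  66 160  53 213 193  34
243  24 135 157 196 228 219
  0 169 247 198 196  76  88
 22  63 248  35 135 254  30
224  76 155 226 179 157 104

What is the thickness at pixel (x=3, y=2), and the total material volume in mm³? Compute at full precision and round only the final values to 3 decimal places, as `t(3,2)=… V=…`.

span = t_max - t_min = 3.83 - 0.91 = 2.920
L(3,2) = 175, L_eff = 175/255 = 0.686275
t(3,2) = 3.83 - 2.920·0.686275 = 1.826
Σt over all 8·7 pixels = 835943/6375 ≈ 131.1283137
V = pitch²·Σt = 1.82²·835943/6375 = 434.349

t(3,2)=1.826 V=434.349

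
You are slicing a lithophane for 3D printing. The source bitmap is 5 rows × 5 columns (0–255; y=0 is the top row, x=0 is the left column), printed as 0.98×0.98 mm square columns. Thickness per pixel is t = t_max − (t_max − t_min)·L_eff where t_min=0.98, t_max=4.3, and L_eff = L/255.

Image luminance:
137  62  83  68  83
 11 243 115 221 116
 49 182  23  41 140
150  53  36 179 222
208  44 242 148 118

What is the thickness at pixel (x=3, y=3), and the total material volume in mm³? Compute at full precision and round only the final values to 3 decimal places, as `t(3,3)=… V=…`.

t(3,3)=1.969 V=66.056

span = t_max - t_min = 4.3 - 0.98 = 3.320
L(3,3) = 179, L_eff = 179/255 = 0.701961
t(3,3) = 4.3 - 3.320·0.701961 = 1.969
Σt over all 5·5 pixels = 876941/12750 ≈ 68.7796863
V = pitch²·Σt = 0.98²·876941/12750 = 66.056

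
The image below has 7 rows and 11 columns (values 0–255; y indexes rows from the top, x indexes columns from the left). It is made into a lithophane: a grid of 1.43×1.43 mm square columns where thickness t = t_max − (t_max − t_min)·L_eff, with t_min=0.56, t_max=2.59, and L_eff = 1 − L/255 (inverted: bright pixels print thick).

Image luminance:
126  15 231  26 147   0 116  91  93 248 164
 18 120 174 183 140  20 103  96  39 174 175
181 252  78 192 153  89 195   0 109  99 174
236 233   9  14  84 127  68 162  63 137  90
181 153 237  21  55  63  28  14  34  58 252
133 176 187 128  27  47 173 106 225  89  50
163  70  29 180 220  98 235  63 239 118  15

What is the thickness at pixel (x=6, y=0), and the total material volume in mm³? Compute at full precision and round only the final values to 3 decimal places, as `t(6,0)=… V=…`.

span = t_max - t_min = 2.59 - 0.56 = 2.030
L(6,0) = 116, L_eff = 1 - 116/255 = 0.545098 (inverted)
t(6,0) = 2.59 - 2.030·0.545098 = 1.483
Σt over all 7·11 pixels = 983031/8500 ≈ 115.6507059
V = pitch²·Σt = 1.43²·983031/8500 = 236.494

t(6,0)=1.483 V=236.494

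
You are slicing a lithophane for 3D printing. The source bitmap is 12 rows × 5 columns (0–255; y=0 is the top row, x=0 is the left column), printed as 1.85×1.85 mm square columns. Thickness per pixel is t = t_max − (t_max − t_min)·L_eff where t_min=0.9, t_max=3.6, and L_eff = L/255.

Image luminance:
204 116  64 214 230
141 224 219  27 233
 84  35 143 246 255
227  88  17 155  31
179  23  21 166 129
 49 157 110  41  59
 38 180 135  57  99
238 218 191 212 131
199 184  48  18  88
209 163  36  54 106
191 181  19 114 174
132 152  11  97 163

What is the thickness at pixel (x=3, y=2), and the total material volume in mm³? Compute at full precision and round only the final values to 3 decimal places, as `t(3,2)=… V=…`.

t(3,2)=0.995 V=459.320

span = t_max - t_min = 3.6 - 0.9 = 2.700
L(3,2) = 246, L_eff = 246/255 = 0.964706
t(3,2) = 3.6 - 2.700·0.964706 = 0.995
Σt over all 12·5 pixels = 4563/34 ≈ 134.2058824
V = pitch²·Σt = 1.85²·4563/34 = 459.320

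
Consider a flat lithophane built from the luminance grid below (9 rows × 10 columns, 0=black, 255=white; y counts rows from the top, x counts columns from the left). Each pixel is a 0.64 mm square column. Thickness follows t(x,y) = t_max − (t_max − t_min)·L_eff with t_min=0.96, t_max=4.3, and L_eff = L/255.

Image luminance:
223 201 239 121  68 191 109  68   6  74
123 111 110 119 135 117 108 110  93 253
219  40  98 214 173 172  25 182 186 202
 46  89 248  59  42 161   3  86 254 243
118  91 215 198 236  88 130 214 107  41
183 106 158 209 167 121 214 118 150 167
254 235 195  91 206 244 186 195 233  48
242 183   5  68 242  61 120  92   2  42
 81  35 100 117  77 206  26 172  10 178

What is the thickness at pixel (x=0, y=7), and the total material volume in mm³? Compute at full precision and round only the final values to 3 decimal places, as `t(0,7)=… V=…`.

t(0,7)=1.130 V=92.537

span = t_max - t_min = 4.3 - 0.96 = 3.340
L(0,7) = 242, L_eff = 242/255 = 0.949020
t(0,7) = 4.3 - 3.340·0.949020 = 1.130
Σt over all 9·10 pixels = 1440242/6375 ≈ 225.9203137
V = pitch²·Σt = 0.64²·1440242/6375 = 92.537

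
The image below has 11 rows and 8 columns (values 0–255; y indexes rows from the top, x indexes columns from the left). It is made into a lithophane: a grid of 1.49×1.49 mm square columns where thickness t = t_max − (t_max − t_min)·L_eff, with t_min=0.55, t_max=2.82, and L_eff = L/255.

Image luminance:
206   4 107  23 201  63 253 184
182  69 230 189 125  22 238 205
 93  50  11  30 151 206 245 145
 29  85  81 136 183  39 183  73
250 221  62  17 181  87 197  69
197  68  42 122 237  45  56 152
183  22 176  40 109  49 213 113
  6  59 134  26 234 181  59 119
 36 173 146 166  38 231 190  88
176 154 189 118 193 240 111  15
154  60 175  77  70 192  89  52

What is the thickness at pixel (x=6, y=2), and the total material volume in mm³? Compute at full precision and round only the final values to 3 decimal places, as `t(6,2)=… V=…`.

span = t_max - t_min = 2.82 - 0.55 = 2.270
L(6,2) = 245, L_eff = 245/255 = 0.960784
t(6,2) = 2.82 - 2.270·0.960784 = 0.639
Σt over all 11·8 pixels = 192689/1275 ≈ 151.1286275
V = pitch²·Σt = 1.49²·192689/1275 = 335.521

t(6,2)=0.639 V=335.521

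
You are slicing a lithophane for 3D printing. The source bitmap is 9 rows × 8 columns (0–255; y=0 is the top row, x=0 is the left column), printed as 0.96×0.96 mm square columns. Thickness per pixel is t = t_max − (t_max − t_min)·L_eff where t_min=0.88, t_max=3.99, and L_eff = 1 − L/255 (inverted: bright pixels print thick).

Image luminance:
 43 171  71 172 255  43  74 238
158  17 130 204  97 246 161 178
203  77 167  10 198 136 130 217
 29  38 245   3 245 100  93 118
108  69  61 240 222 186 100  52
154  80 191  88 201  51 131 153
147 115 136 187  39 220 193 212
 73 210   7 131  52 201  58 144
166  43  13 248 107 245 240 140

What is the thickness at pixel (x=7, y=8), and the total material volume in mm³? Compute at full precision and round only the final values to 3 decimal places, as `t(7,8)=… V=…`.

span = t_max - t_min = 3.99 - 0.88 = 3.110
L(7,8) = 140, L_eff = 1 - 140/255 = 0.450980 (inverted)
t(7,8) = 3.99 - 3.110·0.450980 = 2.587
Σt over all 9·8 pixels = 1542157/8500 ≈ 181.4302353
V = pitch²·Σt = 0.96²·1542157/8500 = 167.206

t(7,8)=2.587 V=167.206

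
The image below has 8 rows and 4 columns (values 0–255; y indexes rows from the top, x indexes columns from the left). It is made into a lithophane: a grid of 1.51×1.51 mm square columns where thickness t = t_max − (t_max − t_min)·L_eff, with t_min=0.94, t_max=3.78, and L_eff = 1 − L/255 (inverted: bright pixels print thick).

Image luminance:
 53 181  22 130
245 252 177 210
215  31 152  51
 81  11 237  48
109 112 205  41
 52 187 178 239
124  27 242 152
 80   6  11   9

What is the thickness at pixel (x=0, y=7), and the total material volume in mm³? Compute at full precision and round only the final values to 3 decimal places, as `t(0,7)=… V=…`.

t(0,7)=1.831 V=166.860

span = t_max - t_min = 3.78 - 0.94 = 2.840
L(0,7) = 80, L_eff = 1 - 80/255 = 0.686275 (inverted)
t(0,7) = 3.78 - 2.840·0.686275 = 1.831
Σt over all 8·4 pixels = 31102/425 ≈ 73.1811765
V = pitch²·Σt = 1.51²·31102/425 = 166.860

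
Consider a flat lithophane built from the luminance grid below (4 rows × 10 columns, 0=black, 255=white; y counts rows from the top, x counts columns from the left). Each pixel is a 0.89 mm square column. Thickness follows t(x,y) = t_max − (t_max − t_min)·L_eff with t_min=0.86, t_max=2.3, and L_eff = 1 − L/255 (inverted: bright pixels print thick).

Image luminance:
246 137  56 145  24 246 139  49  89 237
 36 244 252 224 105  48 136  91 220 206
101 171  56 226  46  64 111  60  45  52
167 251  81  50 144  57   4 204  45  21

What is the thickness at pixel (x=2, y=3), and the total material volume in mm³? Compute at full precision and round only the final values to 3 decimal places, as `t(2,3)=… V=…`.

t(2,3)=1.317 V=49.103

span = t_max - t_min = 2.3 - 0.86 = 1.440
L(2,3) = 81, L_eff = 1 - 81/255 = 0.682353 (inverted)
t(2,3) = 2.3 - 1.440·0.682353 = 1.317
Σt over all 4·10 pixels = 131732/2125 ≈ 61.9915294
V = pitch²·Σt = 0.89²·131732/2125 = 49.103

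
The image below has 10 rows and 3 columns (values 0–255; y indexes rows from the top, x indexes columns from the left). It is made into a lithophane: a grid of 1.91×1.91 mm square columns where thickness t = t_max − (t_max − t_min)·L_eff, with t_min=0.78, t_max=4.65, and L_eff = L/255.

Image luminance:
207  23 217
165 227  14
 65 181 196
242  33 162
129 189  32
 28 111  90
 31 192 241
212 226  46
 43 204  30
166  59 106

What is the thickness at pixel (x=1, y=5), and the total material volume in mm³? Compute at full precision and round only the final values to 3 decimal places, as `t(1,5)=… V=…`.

span = t_max - t_min = 4.65 - 0.78 = 3.870
L(1,5) = 111, L_eff = 111/255 = 0.435294
t(1,5) = 4.65 - 3.870·0.435294 = 2.965
Σt over all 10·3 pixels = 686907/8500 ≈ 80.8125882
V = pitch²·Σt = 1.91²·686907/8500 = 294.812

t(1,5)=2.965 V=294.812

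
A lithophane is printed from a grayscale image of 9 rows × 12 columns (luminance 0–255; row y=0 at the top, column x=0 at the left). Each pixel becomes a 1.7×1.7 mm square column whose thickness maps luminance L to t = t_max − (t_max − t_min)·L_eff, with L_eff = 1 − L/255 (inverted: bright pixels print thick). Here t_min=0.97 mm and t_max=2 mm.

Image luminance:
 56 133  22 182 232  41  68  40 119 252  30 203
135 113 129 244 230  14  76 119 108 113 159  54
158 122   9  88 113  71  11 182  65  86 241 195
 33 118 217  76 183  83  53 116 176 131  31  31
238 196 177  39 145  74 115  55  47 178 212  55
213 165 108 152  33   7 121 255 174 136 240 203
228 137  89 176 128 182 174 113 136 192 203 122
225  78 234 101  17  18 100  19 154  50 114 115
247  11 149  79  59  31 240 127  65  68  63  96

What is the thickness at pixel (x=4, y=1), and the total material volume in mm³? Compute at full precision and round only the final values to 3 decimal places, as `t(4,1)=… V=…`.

t(4,1)=1.899 V=456.132

span = t_max - t_min = 2 - 0.97 = 1.030
L(4,1) = 230, L_eff = 1 - 230/255 = 0.098039 (inverted)
t(4,1) = 2 - 1.030·0.098039 = 1.899
Σt over all 9·12 pixels = 4024697/25500 ≈ 157.8312549
V = pitch²·Σt = 1.7²·4024697/25500 = 456.132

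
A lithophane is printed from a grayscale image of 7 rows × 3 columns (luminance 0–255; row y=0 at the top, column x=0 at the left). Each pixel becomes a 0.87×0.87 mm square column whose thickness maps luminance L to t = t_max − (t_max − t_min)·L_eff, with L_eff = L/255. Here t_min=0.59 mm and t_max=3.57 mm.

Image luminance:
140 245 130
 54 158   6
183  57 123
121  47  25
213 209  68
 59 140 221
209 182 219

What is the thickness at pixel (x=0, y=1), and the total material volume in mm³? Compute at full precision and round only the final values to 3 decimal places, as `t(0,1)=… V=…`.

span = t_max - t_min = 3.57 - 0.59 = 2.980
L(0,1) = 54, L_eff = 54/255 = 0.211765
t(0,1) = 3.57 - 2.980·0.211765 = 2.939
Σt over all 7·3 pixels = 1074653/25500 ≈ 42.1432549
V = pitch²·Σt = 0.87²·1074653/25500 = 31.898

t(0,1)=2.939 V=31.898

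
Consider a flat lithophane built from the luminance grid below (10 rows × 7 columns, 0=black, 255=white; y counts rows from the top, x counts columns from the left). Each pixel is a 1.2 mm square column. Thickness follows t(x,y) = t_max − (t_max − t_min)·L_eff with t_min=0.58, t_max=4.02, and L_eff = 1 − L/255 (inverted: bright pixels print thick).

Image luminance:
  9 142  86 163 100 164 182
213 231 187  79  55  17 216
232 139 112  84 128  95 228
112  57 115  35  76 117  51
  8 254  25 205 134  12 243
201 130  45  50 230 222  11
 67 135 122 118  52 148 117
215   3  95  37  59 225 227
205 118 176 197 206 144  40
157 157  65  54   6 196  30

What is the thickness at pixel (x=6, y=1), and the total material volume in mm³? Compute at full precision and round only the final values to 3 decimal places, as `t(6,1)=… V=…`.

span = t_max - t_min = 4.02 - 0.58 = 3.440
L(6,1) = 216, L_eff = 1 - 216/255 = 0.152941 (inverted)
t(6,1) = 4.02 - 3.440·0.152941 = 3.494
Σt over all 10·7 pixels = 995501/6375 ≈ 156.1570196
V = pitch²·Σt = 1.2²·995501/6375 = 224.866

t(6,1)=3.494 V=224.866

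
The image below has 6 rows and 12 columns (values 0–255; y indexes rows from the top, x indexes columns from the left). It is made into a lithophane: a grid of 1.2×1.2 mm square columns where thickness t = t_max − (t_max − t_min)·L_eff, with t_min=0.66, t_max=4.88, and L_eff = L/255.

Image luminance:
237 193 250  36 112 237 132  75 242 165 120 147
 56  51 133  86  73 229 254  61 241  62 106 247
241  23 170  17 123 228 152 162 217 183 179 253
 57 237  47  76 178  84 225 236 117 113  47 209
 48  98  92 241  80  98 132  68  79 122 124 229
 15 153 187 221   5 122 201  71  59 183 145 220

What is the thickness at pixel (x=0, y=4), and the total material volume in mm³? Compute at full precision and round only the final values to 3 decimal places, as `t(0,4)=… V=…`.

span = t_max - t_min = 4.88 - 0.66 = 4.220
L(0,4) = 48, L_eff = 48/255 = 0.188235
t(0,4) = 4.88 - 4.220·0.188235 = 4.086
Σt over all 6·12 pixels = 1173104/6375 ≈ 184.0163137
V = pitch²·Σt = 1.2²·1173104/6375 = 264.983

t(0,4)=4.086 V=264.983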